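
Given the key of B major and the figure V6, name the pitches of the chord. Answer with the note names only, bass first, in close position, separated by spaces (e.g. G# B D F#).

A# C# F#

In B major, scale degree 5 is F#, and the diatonic chord built there is a major triad.
Stacking thirds from F# gives F#-A#-C#.
With the 6 figure the chord is in first inversion; from the bass A# upward in close position it reads A#-C#-F#.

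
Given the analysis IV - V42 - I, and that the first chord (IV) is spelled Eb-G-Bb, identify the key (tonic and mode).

Bb major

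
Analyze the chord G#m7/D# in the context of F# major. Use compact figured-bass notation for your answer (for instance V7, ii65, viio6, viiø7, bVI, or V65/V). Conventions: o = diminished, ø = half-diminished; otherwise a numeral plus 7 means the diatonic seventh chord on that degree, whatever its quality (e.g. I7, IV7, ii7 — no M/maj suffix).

Stacked in thirds the chord is G#-B-D#-F#: a minor seventh chord on G#.
In F# major, G# is the supertonic; the diatonic minor seventh chord there is ii7.
With D# in the bass the chord is in second inversion, so the figured bass is 43.

ii43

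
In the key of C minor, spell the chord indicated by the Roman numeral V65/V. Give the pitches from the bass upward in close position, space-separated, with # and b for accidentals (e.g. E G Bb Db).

F# A C D

V65/V is a secondary dominant — the dominant seventh of V. V in C minor is G, so the applied chord's root is D, a perfect fifth above.
Building a dominant seventh chord on D gives D-F#-A-C.
With the 65 figure the chord is in first inversion; from the bass F# upward in close position it reads F#-A-C-D.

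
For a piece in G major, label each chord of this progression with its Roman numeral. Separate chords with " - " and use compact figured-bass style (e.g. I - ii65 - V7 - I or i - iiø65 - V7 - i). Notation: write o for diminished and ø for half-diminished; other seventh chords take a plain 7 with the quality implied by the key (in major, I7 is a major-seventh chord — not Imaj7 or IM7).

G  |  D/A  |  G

I - V64 - I

G: major triad on G = scale degree 1 → I.
D/A has root D, degree 5 in G major, so V64.
G has root G, degree 1 in G major, so I.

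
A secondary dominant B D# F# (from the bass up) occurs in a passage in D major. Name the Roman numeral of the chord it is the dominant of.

The chord is a major triad on B.
A dominant resolves down a perfect fifth: B → E. In D major, E is scale degree 2, i.e. ii.

ii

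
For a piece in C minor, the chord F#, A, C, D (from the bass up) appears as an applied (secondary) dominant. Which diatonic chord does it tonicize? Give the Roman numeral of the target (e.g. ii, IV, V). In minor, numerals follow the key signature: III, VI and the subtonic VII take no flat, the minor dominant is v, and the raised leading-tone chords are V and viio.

V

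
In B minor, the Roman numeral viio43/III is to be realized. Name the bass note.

G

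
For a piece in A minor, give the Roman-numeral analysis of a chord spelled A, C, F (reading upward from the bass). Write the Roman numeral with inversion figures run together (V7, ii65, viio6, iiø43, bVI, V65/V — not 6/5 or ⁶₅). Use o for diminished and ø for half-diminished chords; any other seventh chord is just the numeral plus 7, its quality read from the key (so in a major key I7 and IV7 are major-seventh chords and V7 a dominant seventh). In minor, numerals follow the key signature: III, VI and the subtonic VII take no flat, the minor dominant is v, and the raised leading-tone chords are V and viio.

VI6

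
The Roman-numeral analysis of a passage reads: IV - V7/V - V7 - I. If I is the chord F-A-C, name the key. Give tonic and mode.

F major

The chord F is a major triad rooted on F; its label is I.
If F is scale degree 1 and the mode makes that degree carry a major triad, the tonic is F and the mode is major.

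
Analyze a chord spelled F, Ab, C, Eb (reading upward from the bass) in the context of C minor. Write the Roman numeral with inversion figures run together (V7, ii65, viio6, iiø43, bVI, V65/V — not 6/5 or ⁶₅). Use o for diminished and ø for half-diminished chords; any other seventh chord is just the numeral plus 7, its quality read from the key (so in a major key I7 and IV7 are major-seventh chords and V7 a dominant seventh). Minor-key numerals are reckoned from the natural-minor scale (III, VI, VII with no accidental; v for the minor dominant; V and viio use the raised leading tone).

iv7

Stacked in thirds the chord is F-Ab-C-Eb: a minor seventh chord on F.
F is scale degree 4 in C minor, and a minor seventh chord on that degree is written iv7.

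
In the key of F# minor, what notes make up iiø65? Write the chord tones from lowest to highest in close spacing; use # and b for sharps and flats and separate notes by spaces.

In F# minor, scale degree 2 is G#, and the diatonic chord built there is a half-diminished seventh chord.
That chord is spelled G#-B-D-F#.
With the 65 figure the chord is in first inversion; from the bass B upward in close position it reads B-D-F#-G#.

B D F# G#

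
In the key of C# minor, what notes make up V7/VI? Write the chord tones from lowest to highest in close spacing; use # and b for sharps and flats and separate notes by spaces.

E G# B D

V7/VI is a secondary dominant — the dominant seventh of VI. VI in C# minor is A, so the applied chord's root is E, a perfect fifth above.
Building a dominant seventh chord on E gives E-G#-B-D.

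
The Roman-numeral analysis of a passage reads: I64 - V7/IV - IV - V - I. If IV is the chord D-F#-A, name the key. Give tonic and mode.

The anchor chord is a major triad on D, labeled IV.
Counting down 3 scale steps from D places the tonic on A; a major triad on degree 4 is diatonic only in major.

A major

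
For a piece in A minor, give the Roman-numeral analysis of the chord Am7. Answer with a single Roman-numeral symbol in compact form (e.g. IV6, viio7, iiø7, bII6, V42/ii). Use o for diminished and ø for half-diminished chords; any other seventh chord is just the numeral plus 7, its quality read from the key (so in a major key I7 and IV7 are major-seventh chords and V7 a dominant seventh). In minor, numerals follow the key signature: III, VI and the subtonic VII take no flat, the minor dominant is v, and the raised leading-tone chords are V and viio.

Stacked in thirds the chord is A-C-E-G: a minor seventh chord on A.
In A minor, A is the tonic; the diatonic minor seventh chord there is i7.

i7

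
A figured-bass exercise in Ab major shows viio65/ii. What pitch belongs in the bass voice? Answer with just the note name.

C

The applied chord viio65/ii is rooted on A: A-C-Eb-Gb.
The figure 65 means first inversion — the third is in the bass.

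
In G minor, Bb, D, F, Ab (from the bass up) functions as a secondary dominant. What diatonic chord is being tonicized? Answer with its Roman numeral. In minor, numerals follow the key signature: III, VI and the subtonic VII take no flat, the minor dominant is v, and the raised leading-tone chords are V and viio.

VI

The chord is a dominant seventh chord on Bb.
A dominant resolves down a perfect fifth: Bb → Eb. In G minor, Eb is scale degree 6, i.e. VI.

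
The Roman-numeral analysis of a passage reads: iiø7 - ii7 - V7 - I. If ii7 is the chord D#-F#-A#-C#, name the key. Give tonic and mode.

C# major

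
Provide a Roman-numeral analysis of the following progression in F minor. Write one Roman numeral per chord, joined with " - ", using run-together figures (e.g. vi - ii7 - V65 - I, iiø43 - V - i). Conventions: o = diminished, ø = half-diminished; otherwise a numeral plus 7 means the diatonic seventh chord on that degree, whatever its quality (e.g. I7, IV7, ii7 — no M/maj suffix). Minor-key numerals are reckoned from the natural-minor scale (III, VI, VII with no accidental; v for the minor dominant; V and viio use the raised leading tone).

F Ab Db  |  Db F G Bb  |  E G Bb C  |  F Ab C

F-Ab-Db: major triad on Db = scale degree 6 → VI6.
Db-F-G-Bb: root G is the supertonic; half-diminished seventh chord there is iiø43.
E-G-Bb-C: dominant seventh chord on C = scale degree 5 → V65.
F-Ab-C: root F is the tonic; minor triad there is i.

VI6 - iiø43 - V65 - i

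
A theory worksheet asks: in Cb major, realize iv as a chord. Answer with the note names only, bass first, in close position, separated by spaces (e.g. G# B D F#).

Fb Abb Cb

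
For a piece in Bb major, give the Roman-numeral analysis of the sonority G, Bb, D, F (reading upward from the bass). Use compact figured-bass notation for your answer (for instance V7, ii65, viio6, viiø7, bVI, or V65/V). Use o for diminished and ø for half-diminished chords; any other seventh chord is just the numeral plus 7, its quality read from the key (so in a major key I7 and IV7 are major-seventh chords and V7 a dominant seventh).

Stacked in thirds the chord is G-Bb-D-F: a minor seventh chord on G.
G is scale degree 6 in Bb major, and a minor seventh chord on that degree is written vi7.

vi7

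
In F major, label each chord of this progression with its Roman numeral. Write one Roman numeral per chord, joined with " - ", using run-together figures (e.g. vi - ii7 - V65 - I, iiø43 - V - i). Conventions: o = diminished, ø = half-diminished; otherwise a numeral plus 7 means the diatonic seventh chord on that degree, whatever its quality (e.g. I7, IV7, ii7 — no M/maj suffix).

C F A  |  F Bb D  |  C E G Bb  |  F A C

C-F-A: root F is the tonic; major triad there is I64.
F-Bb-D: major triad on Bb = scale degree 4 → IV64.
C-E-G-Bb: dominant seventh chord on C = scale degree 5 → V7.
F-A-C: root F is the tonic; major triad there is I.

I64 - IV64 - V7 - I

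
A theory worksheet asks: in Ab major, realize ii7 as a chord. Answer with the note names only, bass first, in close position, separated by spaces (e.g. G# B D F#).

In Ab major, scale degree 2 is Bb, and the diatonic chord built there is a minor seventh chord.
That chord is spelled Bb-Db-F-Ab.

Bb Db F Ab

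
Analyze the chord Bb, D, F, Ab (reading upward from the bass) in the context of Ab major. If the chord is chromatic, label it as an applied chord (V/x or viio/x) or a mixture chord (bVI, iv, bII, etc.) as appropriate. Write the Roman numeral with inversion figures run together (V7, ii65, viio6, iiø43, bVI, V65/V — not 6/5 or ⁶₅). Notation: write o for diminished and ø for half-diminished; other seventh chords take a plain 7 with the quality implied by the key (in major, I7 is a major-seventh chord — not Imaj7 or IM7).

The pitches Bb-D-F-Ab form a dominant seventh chord rooted on Bb.
Bb is not a diatonic chord root with this quality in Ab major, but it lies a perfect fifth above Eb (V), so the chord functions as an applied dominant of V.

V7/V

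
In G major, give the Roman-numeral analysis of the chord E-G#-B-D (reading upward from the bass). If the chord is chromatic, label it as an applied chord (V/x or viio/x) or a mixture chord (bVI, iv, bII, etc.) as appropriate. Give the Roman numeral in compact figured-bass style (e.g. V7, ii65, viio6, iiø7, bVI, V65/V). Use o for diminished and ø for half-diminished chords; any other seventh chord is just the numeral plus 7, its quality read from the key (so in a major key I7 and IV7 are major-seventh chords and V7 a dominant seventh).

The pitches E-G#-B-D form a dominant seventh chord rooted on E.
E is not a diatonic chord root with this quality in G major, but it lies a perfect fifth above A (ii), so the chord functions as an applied dominant of ii.

V7/ii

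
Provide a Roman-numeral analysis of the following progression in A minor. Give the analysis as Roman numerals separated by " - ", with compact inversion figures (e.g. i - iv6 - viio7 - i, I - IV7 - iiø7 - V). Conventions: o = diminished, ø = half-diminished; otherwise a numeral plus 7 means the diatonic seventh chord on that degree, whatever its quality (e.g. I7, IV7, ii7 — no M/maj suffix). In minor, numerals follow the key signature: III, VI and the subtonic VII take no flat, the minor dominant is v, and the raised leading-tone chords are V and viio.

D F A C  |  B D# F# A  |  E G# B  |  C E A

D-F-A-C: root D is the subdominant; minor seventh chord there is iv7.
B-D#-F#-A is the secondary dominant of V (dominant seventh chord on B): V7/V.
E-G#-B has root E, degree 5 in A minor, so V.
C-E-A has root A, degree 1 in A minor, so i6.

iv7 - V7/V - V - i6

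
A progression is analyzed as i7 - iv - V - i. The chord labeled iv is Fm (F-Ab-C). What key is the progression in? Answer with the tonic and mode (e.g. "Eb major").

The chord Fm is a minor triad rooted on F; its label is iv.
iv on F implies F is the subdominant; that puts the tonic at C, and the lowercase numeral fits minor mode.

C minor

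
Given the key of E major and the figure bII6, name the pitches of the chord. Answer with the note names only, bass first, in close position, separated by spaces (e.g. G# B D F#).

A C F

Scale degree 2 in E major is F#; lowering it a half step gives F. bII6 is the Neapolitan sixth — a major triad on the lowered second degree, here in its customary first inversion.
So the chord is F-A-C.
The figured bass 6 indicates first inversion, placing the third (A) in the bass: A-C-F.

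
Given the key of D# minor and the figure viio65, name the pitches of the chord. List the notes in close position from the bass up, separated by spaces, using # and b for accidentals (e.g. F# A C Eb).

E# G# B C##

In D# minor, the leading-tone chord is built on the raised seventh degree, C##.
That chord is spelled C##-E#-G#-B.
The figured bass 65 indicates first inversion, placing the third (E#) in the bass: E#-G#-B-C##.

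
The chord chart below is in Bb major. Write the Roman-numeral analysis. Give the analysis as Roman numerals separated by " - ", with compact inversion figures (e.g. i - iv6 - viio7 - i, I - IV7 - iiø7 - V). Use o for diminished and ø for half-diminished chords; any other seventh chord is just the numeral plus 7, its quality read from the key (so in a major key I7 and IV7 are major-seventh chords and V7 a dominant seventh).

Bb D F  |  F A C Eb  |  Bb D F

I - V7 - I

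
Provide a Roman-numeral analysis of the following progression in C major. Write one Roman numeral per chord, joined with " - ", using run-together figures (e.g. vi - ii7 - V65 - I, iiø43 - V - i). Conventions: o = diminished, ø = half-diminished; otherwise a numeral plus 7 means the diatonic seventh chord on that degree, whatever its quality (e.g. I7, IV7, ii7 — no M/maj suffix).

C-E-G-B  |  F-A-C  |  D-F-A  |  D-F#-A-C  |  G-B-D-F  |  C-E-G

I7 - IV - ii - V7/V - V7 - I

C-E-G-B has root C, degree 1 in C major, so I7.
F-A-C: root F is the subdominant; major triad there is IV.
D-F-A has root D, degree 2 in C major, so ii.
D-F#-A-C: a dominant seventh chord on D, the applied dominant of V → V7/V.
G-B-D-F has root G, degree 5 in C major, so V7.
C-E-G has root C, degree 1 in C major, so I.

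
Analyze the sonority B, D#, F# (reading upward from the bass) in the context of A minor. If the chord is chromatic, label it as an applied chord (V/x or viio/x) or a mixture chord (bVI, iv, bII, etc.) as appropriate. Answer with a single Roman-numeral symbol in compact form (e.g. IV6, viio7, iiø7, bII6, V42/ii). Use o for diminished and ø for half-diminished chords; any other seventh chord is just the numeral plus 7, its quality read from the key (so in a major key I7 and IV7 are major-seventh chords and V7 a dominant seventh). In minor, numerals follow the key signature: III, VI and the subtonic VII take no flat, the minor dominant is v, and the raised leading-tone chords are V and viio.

V/V

Stacked in thirds the chord is B-D#-F#: a major triad on B.
B is not a diatonic chord root with this quality in A minor, but it lies a perfect fifth above E (V), so the chord functions as an applied dominant of V.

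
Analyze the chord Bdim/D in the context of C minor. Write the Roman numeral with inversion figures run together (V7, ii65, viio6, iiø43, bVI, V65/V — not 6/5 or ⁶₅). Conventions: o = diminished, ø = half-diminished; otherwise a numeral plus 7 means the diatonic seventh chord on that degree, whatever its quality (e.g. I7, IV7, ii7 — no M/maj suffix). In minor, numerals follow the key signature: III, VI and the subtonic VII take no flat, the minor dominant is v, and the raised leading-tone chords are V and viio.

viio6

The pitches B-D-F form a diminished triad rooted on B.
B is scale degree 7 in C minor, and a diminished triad on that degree is written viio.
With D in the bass the chord is in first inversion, so the figured bass is 6.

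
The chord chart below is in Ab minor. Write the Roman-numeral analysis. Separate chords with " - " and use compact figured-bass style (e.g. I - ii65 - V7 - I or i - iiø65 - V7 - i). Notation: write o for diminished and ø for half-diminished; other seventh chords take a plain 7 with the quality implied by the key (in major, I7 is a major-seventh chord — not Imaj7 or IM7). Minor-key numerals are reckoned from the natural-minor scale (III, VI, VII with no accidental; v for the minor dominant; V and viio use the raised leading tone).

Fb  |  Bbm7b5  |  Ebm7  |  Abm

VI - iiø7 - v7 - i

Fb: root Fb is the submediant; major triad there is VI.
Bbm7b5: root Bb is the supertonic; half-diminished seventh chord there is iiø7.
Ebm7 has root Eb, degree 5 in Ab minor, so v7.
Abm has root Ab, degree 1 in Ab minor, so i.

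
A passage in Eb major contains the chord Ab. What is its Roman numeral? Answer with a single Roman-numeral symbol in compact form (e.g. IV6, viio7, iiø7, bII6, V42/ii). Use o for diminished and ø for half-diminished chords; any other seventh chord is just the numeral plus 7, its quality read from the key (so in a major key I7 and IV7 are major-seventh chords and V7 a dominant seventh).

IV

Stacked in thirds the chord is Ab-C-Eb: a major triad on Ab.
In Eb major, Ab is the subdominant; the diatonic major triad there is IV.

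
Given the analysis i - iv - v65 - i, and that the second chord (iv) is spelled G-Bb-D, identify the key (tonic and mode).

D minor

The chord Gm is a minor triad rooted on G; its label is iv.
iv on G implies G is the subdominant; that puts the tonic at D, and the lowercase numeral fits minor mode.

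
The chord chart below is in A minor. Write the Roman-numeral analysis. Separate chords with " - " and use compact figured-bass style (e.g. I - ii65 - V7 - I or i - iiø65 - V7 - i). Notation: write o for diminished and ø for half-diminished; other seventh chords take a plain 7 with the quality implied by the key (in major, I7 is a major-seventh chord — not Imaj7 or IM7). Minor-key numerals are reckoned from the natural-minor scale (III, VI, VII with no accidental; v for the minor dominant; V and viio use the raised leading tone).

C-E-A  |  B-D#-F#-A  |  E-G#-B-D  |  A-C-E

i6 - V7/V - V7 - i

C-E-A: root A is the tonic; minor triad there is i6.
B-D#-F#-A: chromatic; B is V of V, so V7/V.
E-G#-B-D: root E is the dominant; dominant seventh chord there is V7.
A-C-E: root A is the tonic; minor triad there is i.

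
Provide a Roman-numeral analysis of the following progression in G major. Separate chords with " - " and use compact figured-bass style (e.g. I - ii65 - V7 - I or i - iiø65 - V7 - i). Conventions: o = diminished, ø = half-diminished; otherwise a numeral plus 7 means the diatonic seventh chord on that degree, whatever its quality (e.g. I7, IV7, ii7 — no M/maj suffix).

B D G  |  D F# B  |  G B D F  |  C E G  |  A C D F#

B-D-G: root G is the tonic; major triad there is I6.
D-F#-B has root B, degree 3 in G major, so iii6.
G-B-D-F is the secondary dominant of IV (dominant seventh chord on G): V7/IV.
C-E-G: major triad on C = scale degree 4 → IV.
A-C-D-F#: root D is the dominant; dominant seventh chord there is V43.

I6 - iii6 - V7/IV - IV - V43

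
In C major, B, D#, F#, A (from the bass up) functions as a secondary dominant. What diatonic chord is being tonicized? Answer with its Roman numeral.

iii

The chord is a dominant seventh chord on B.
A dominant resolves down a perfect fifth: B → E. In C major, E is scale degree 3, i.e. iii.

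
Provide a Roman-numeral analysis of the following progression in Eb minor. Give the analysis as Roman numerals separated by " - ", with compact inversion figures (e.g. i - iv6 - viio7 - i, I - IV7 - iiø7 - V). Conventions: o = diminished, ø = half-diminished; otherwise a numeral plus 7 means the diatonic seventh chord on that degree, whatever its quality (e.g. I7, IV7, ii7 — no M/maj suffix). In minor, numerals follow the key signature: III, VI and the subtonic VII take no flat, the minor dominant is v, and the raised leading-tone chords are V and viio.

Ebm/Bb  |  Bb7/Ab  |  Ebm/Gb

Ebm/Bb: minor triad on Eb = scale degree 1 → i64.
Bb7/Ab has root Bb, degree 5 in Eb minor, so V42.
Ebm/Gb: root Eb is the tonic; minor triad there is i6.

i64 - V42 - i6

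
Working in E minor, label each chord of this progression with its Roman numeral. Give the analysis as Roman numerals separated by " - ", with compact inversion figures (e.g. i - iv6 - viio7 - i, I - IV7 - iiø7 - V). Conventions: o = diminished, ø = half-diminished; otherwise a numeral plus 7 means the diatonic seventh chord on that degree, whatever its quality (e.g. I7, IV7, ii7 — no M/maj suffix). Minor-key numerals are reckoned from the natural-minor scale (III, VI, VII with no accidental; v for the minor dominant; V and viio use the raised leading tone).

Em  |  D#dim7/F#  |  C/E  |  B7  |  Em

i - viio65 - VI6 - V7 - i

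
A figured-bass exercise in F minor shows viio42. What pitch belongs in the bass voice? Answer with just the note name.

Db

viio in F minor has root E; the chord is E-G-Bb-Db.
The figure 42 means third inversion — the seventh is in the bass.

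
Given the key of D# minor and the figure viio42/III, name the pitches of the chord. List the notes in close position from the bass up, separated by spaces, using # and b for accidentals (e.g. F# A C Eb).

viio42/III is a secondary leading-tone chord. The target III is F# in D# minor; the applied chord is rooted a semitone below, on E#.
Building a fully diminished seventh chord on E# gives E#-G#-B-D.
With the 42 figure the chord is in third inversion; from the bass D upward in close position it reads D-E#-G#-B.

D E# G# B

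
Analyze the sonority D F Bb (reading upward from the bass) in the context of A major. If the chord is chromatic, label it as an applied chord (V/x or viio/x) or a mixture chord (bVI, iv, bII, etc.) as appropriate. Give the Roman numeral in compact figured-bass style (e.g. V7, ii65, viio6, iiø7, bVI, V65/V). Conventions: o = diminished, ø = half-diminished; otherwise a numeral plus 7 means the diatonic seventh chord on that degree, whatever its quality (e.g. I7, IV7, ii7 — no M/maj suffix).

bII6

The pitches Bb-D-F form a major triad rooted on Bb.
Bb is the lowered second degree of A major (diatonic 2 would be B). This is the Neapolitan sixth — a major triad on the lowered second degree, here in its customary first inversion.
With D in the bass the chord is in first inversion, so the figured bass is 6.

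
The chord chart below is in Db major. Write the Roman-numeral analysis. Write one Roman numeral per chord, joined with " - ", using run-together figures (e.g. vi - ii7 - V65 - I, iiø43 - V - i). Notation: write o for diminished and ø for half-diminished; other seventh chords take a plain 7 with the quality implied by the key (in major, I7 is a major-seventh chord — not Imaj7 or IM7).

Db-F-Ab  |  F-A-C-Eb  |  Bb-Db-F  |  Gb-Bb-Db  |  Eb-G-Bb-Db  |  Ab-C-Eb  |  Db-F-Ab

I - V7/vi - vi - IV - V7/V - V - I

Db-F-Ab: root Db is the tonic; major triad there is I.
F-A-C-Eb is the secondary dominant of vi (dominant seventh chord on F): V7/vi.
Bb-Db-F: root Bb is the submediant; minor triad there is vi.
Gb-Bb-Db: root Gb is the subdominant; major triad there is IV.
Eb-G-Bb-Db: chromatic; Eb is V of V, so V7/V.
Ab-C-Eb: root Ab is the dominant; major triad there is V.
Db-F-Ab: root Db is the tonic; major triad there is I.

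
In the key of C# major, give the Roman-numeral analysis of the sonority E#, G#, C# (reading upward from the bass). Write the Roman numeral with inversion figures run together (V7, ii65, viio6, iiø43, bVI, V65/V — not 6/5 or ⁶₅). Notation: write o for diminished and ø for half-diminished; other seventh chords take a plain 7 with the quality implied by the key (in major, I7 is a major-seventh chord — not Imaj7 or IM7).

I6

Stacked in thirds the chord is C#-E#-G#: a major triad on C#.
In C# major, C# is the tonic; the diatonic major triad there is I.
With E# in the bass the chord is in first inversion, so the figured bass is 6.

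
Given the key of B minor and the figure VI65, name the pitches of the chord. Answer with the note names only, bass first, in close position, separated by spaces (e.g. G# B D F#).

The numeral's case and figure indicate a major seventh chord. In B minor its root, the sixth degree, is G.
That chord is spelled G-B-D-F#.
With the 65 figure the chord is in first inversion; from the bass B upward in close position it reads B-D-F#-G.

B D F# G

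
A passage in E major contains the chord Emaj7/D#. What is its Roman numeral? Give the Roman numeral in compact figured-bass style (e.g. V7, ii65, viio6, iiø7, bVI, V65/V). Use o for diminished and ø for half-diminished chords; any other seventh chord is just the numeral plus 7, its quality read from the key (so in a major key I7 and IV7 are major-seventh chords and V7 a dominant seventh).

I42

Stacked in thirds the chord is E-G#-B-D#: a major seventh chord on E.
E is scale degree 1 in E major, and a major seventh chord on that degree is written I7.
With D# in the bass the chord is in third inversion, so the figured bass is 42.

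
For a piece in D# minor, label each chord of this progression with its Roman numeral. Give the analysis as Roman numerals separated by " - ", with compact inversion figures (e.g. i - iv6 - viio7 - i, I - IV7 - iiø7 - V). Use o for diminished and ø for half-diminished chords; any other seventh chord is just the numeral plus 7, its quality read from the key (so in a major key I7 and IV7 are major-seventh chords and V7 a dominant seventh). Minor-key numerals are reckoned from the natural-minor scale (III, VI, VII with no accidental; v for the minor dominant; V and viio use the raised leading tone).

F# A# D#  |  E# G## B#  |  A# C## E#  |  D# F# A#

i6 - V/V - V - i

F#-A#-D# has root D#, degree 1 in D# minor, so i6.
E#-G##-B#: a major triad on E#, the applied dominant of V → V/V.
A#-C##-E#: major triad on A# = scale degree 5 → V.
D#-F#-A#: root D# is the tonic; minor triad there is i.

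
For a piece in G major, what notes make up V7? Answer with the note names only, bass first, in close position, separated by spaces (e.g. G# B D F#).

D F# A C

In G major, scale degree 5 is D, and the diatonic chord built there is a dominant seventh chord.
Stacking thirds from D gives D-F#-A-C.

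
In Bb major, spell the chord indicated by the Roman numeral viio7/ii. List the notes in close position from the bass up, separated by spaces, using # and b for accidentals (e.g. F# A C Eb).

viio7/ii is a secondary leading-tone chord. The target ii is C in Bb major; the applied chord is rooted a semitone below, on B.
Building a fully diminished seventh chord on B gives B-D-F-Ab.

B D F Ab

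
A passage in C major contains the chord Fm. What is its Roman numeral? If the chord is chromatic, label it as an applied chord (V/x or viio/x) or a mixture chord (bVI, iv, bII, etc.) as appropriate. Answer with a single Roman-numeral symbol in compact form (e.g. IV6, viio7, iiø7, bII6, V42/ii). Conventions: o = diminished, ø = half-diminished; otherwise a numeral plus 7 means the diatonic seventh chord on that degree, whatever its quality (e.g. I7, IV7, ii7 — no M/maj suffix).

iv

The pitches F-Ab-C form a minor triad rooted on F.
F is the fourth degree of C major. This is the minor subdominant, borrowed from the parallel minor.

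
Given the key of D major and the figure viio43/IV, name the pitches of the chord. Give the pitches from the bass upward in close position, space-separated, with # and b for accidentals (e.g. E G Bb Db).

The slash marks an applied leading-tone chord: viio of IV. In D major, IV is G, so the leading tone to it is F#, a half step below.
Building a fully diminished seventh chord on F# gives F#-A-C-Eb.
The figured bass 43 indicates second inversion, placing the fifth (C) in the bass: C-Eb-F#-A.

C Eb F# A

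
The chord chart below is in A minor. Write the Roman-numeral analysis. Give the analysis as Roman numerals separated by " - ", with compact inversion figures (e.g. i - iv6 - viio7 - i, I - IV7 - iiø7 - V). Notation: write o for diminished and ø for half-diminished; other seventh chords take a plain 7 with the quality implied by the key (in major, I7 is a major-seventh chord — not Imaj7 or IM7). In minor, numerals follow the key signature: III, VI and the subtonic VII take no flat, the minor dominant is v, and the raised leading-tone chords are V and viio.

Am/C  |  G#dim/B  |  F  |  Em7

Am/C: minor triad on A = scale degree 1 → i6.
G#dim/B: root G# is the leading tone; diminished triad there is viio6.
F: major triad on F = scale degree 6 → VI.
Em7 has root E, degree 5 in A minor, so v7.

i6 - viio6 - VI - v7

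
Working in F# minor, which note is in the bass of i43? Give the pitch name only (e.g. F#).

C#

i in F# minor has root F#; the chord is F#-A-C#-E.
The figure 43 means second inversion — the fifth is in the bass.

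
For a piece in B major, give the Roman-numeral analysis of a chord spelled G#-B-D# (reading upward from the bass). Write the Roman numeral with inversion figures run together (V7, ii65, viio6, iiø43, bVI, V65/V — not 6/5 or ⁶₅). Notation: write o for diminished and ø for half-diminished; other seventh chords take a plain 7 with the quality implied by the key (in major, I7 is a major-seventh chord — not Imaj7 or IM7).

Stacked in thirds the chord is G#-B-D#: a minor triad on G#.
In B major, G# is the submediant; the diatonic minor triad there is vi.

vi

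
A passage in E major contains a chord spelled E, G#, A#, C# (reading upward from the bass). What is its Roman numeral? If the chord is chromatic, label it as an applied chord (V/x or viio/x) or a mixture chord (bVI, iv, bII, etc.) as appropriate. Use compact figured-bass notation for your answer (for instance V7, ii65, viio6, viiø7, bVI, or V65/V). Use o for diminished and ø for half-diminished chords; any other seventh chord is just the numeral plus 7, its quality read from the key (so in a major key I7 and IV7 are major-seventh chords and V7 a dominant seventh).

viiø43/V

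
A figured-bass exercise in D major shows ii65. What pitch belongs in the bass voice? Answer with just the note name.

ii in D major has root E; the chord is E-G-B-D.
The figure 65 means first inversion — the third is in the bass.

G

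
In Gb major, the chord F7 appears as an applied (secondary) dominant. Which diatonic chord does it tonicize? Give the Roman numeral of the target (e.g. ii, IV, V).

The chord is a dominant seventh chord on F.
A dominant resolves down a perfect fifth: F → Bb. In Gb major, Bb is scale degree 3, i.e. iii.

iii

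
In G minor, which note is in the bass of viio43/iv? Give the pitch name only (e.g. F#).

F

The applied chord viio43/iv is rooted on B: B-D-F-Ab.
The figure 43 means second inversion — the fifth is in the bass.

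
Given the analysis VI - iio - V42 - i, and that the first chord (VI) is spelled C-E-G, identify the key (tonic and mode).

E minor

The chord C is a major triad rooted on C; its label is VI.
Counting down 5 scale steps from C places the tonic on E; a major triad on degree 6 is diatonic only in minor.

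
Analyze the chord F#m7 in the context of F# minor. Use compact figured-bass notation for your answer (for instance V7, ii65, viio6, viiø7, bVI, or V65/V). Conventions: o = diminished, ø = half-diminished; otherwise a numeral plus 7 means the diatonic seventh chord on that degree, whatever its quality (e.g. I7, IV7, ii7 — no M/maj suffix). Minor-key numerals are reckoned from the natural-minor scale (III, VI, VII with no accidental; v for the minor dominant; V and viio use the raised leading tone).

i7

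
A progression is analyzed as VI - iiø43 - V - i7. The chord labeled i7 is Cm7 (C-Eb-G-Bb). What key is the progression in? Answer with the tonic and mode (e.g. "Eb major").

C minor

i7 is given as C-Eb-G-Bb — a minor seventh chord with root C.
If C is scale degree 1 and the mode makes that degree carry a minor seventh chord, the tonic is C and the mode is minor.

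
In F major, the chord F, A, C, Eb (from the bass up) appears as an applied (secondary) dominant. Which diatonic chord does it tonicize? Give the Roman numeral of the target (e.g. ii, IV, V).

The chord is a dominant seventh chord on F.
A dominant resolves down a perfect fifth: F → Bb. In F major, Bb is scale degree 4, i.e. IV.

IV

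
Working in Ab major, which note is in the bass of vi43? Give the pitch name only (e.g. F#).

C

vi in Ab major has root F; the chord is F-Ab-C-Eb.
The figure 43 means second inversion — the fifth is in the bass.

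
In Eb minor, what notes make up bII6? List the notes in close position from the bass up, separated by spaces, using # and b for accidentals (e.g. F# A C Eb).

Scale degree 2 in Eb minor is F; lowering it a half step gives Fb. bII6 is the Neapolitan sixth — a major triad on the lowered second degree, here in its customary first inversion.
So the chord is Fb-Ab-Cb.
With the 6 figure the chord is in first inversion; from the bass Ab upward in close position it reads Ab-Cb-Fb.

Ab Cb Fb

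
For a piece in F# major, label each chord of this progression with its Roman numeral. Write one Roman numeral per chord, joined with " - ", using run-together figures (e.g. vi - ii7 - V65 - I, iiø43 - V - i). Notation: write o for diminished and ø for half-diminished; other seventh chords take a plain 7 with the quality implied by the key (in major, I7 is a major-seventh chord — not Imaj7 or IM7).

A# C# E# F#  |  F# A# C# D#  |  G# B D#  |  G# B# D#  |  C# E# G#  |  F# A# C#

I65 - vi65 - ii - V/V - V - I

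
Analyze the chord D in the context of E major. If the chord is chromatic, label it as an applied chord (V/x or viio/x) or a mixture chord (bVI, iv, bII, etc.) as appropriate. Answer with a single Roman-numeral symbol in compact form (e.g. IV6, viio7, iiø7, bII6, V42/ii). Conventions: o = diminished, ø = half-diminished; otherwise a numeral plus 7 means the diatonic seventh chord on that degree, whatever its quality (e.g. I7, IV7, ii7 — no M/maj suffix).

bVII

The pitches D-F#-A form a major triad rooted on D.
D is the lowered seventh degree of E major (diatonic 7 would be D#). This is a major triad on the lowered seventh degree (the subtonic), borrowed from the parallel minor.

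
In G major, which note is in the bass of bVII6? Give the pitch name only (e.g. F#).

bVII in G major has root F; the chord is F-A-C.
The figure 6 means first inversion — the third is in the bass.

A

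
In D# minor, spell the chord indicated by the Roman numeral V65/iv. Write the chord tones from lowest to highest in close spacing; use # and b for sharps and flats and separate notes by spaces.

V65/iv is a secondary dominant — the dominant seventh of iv. iv in D# minor is G#, so the applied chord's root is D#, a perfect fifth above.
Building a dominant seventh chord on D# gives D#-F##-A#-C#.
With the 65 figure the chord is in first inversion; from the bass F## upward in close position it reads F##-A#-C#-D#.

F## A# C# D#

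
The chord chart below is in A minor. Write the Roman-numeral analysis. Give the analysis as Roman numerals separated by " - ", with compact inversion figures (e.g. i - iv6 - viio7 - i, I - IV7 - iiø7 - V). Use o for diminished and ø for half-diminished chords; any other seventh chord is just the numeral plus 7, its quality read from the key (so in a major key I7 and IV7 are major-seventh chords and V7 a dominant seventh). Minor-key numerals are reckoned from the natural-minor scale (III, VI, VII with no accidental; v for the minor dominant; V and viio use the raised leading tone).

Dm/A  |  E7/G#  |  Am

iv64 - V65 - i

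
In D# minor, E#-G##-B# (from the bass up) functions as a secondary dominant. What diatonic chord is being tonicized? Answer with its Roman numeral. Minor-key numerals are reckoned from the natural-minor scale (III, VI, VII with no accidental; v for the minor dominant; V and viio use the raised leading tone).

V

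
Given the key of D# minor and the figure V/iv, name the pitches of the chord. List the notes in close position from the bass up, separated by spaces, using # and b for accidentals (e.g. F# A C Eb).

The slash means an applied dominant: we want the dominant of iv. In D# minor, iv is G# minor, and its dominant is built on D#.
Building a major triad on D# gives D#-F##-A#.

D# F## A#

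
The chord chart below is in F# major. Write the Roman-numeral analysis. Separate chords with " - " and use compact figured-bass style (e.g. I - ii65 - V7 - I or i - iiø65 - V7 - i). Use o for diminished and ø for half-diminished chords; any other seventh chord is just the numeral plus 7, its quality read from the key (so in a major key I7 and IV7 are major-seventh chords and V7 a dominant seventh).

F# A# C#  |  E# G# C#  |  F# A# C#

I - V6 - I

F#-A#-C#: root F# is the tonic; major triad there is I.
E#-G#-C#: major triad on C# = scale degree 5 → V6.
F#-A#-C#: major triad on F# = scale degree 1 → I.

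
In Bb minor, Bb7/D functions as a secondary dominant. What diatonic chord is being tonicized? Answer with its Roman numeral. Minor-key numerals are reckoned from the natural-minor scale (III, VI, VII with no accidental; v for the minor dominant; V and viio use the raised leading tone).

iv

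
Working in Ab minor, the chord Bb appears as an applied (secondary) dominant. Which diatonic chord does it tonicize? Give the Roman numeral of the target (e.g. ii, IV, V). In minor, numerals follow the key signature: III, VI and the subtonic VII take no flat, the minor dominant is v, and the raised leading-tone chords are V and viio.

The chord is a major triad on Bb.
A dominant resolves down a perfect fifth: Bb → Eb. In Ab minor, Eb is scale degree 5, i.e. V.

V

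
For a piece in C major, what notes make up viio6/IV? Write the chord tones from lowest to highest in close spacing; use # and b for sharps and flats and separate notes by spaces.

The slash marks an applied leading-tone chord: viio of IV. In C major, IV is F, so the leading tone to it is E, a half step below.
Building a diminished triad on E gives E-G-Bb.
The figured bass 6 indicates first inversion, placing the third (G) in the bass: G-Bb-E.

G Bb E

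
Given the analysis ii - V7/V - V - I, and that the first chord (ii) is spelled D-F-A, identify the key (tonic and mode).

C major

The anchor chord is a minor triad on D, labeled ii.
Counting down one scale step from D places the tonic on C; a minor triad on degree 2 is diatonic only in major.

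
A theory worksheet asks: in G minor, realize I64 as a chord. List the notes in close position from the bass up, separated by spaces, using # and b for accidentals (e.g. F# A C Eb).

D G B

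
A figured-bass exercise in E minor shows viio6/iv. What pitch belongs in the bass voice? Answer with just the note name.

The applied chord viio6/iv is rooted on G#: G#-B-D.
The figure 6 means first inversion — the third is in the bass.

B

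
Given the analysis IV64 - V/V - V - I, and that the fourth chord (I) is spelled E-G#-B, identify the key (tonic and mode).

E major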